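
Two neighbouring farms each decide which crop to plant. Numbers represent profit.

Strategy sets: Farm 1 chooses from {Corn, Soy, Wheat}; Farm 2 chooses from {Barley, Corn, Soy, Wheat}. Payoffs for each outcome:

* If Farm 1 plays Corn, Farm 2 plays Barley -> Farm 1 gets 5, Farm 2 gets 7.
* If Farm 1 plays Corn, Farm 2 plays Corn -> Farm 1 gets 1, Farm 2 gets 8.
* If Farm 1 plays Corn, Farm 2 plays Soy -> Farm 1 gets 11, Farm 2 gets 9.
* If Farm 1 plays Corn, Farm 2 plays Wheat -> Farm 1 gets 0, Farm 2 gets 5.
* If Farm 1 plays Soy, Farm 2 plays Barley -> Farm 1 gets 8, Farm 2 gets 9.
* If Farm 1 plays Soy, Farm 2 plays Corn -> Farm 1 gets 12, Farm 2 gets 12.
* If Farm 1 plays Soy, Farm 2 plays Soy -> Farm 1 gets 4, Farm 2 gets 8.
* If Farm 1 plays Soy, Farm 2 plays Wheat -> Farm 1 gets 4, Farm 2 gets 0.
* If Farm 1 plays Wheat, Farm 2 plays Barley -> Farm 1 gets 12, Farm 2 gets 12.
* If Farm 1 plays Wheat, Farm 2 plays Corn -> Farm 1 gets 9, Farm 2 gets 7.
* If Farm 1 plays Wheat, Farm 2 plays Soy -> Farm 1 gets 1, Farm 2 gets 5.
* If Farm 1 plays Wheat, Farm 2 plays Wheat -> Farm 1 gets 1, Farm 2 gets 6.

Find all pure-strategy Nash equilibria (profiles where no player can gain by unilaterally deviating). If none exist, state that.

Farm 1 against Barley: payoffs 5, 8, 12 → best response Wheat.
Farm 1 against Corn: payoffs 1, 12, 9 → best response Soy.
Farm 1 against Soy: payoffs 11, 4, 1 → best response Corn.
Farm 1 against Wheat: payoffs 0, 4, 1 → best response Soy.
Farm 2 against Corn: payoffs 7, 8, 9, 5 → best response Soy.
Farm 2 against Soy: payoffs 9, 12, 8, 0 → best response Corn.
Farm 2 against Wheat: payoffs 12, 7, 5, 6 → best response Barley.
Mutual best responses: (Corn, Soy); (Soy, Corn); (Wheat, Barley).

Pure-strategy Nash equilibria: (Corn, Soy) and (Soy, Corn) and (Wheat, Barley)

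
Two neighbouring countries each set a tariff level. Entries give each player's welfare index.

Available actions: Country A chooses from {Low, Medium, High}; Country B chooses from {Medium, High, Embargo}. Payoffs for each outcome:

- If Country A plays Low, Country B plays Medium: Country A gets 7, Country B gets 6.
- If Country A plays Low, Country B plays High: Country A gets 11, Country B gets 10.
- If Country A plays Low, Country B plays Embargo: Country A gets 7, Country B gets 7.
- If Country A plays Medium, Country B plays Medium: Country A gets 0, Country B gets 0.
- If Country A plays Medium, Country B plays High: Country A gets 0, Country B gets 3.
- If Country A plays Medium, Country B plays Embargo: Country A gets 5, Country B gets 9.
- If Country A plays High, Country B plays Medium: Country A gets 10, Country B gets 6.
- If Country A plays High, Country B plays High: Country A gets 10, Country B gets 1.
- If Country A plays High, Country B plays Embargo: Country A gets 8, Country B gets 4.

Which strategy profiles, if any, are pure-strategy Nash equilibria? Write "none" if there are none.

Pure-strategy Nash equilibria: (Low, High); (High, Medium)

(Low, Medium): Country A can switch to High (7 → 10). Not NE.
(Low, High): Country A gets 11, best alternative 10; Country B gets 10, best alternative 7. No profitable deviation — NE.
(Low, Embargo): Country A can switch to High (7 → 8). Not NE.
(Medium, Medium): Country A can switch to Low (0 → 7). Not NE.
(Medium, High): Country A can switch to Low (0 → 11). Not NE.
(Medium, Embargo): Country A can switch to Low (5 → 7). Not NE.
(High, Medium): Country A gets 10, best alternative 7; Country B gets 6, best alternative 4. No profitable deviation — NE.
(High, High): Country A can switch to Low (10 → 11). Not NE.
(High, Embargo): Country B can switch to Medium (4 → 6). Not NE.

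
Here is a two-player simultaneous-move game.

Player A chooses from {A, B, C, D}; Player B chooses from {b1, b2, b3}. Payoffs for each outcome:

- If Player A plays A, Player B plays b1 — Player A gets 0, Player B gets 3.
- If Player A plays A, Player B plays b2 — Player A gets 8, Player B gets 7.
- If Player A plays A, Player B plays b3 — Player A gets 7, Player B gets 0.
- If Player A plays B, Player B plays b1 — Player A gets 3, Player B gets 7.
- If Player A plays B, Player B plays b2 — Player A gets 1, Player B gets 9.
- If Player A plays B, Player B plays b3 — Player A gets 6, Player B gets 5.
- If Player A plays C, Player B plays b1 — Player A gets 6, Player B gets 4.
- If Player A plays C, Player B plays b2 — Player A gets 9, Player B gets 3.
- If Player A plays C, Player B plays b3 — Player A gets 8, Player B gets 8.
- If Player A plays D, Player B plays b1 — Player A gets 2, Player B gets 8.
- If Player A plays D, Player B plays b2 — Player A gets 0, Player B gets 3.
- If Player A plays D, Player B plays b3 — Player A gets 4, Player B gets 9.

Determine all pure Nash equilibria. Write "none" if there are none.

The unique pure-strategy Nash equilibrium is (C, b3).

Check each profile: it is a Nash equilibrium iff no player can strictly gain by switching unilaterally.
(A, b1): Player A can switch to B (0 → 3). Not NE.
(A, b2): Player A can switch to C (8 → 9). Not NE.
(A, b3): Player A can switch to C (7 → 8). Not NE.
(B, b1): Player A can switch to C (3 → 6). Not NE.
(B, b2): Player A can switch to A (1 → 8). Not NE.
(B, b3): Player A can switch to A (6 → 7). Not NE.
(C, b3): Player A gets 8, best alternative 7; Player B gets 8, best alternative 4. No profitable deviation — NE.
(The remaining 5 profiles each have a profitable deviation by the same check.)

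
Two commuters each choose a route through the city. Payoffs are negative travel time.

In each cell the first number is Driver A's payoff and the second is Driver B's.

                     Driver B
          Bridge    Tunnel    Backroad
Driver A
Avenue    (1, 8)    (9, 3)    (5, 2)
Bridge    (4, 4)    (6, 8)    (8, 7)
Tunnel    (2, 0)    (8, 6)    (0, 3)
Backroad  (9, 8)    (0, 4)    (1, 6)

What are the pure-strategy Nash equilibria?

(Backroad, Bridge)

(Avenue, Bridge): Driver A can switch to Bridge (1 → 4). Not NE.
(Avenue, Tunnel): Driver B can switch to Bridge (3 → 8). Not NE.
(Avenue, Backroad): Driver A can switch to Bridge (5 → 8). Not NE.
(Bridge, Bridge): Driver A can switch to Backroad (4 → 9). Not NE.
(Bridge, Tunnel): Driver A can switch to Avenue (6 → 9). Not NE.
(Bridge, Backroad): Driver B can switch to Tunnel (7 → 8). Not NE.
(Tunnel, Bridge): Driver A can switch to Bridge (2 → 4). Not NE.
(Tunnel, Tunnel): Driver A can switch to Avenue (8 → 9). Not NE.
(Tunnel, Backroad): Driver A can switch to Avenue (0 → 5). Not NE.
(Backroad, Bridge): Driver A gets 9, best alternative 4; Driver B gets 8, best alternative 6. No profitable deviation — NE.
(Backroad, Tunnel): Driver A can switch to Avenue (0 → 9). Not NE.
(Backroad, Backroad): Driver A can switch to Avenue (1 → 5). Not NE.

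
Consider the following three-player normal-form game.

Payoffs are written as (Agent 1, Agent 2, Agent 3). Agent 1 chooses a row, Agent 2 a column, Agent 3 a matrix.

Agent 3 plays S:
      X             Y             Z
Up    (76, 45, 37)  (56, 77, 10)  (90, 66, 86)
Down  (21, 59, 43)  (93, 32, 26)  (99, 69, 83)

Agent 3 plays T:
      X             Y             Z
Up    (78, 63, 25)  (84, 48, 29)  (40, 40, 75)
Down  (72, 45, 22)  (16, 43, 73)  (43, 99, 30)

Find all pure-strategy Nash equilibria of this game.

(Down, Z, S)

Agent 1 against (X, S): payoffs 76, 21 → best response Up.
Agent 1 against (X, T): payoffs 78, 72 → best response Up.
Agent 1 against (Y, S): payoffs 56, 93 → best response Down.
Agent 1 against (Y, T): payoffs 84, 16 → best response Up.
Agent 1 against (Z, S): payoffs 90, 99 → best response Down.
Agent 1 against (Z, T): payoffs 40, 43 → best response Down.
Agent 2 against (Up, S): payoffs 45, 77, 66 → best response Y.
Agent 2 against (Up, T): payoffs 63, 48, 40 → best response X.
Agent 2 against (Down, S): payoffs 59, 32, 69 → best response Z.
Agent 2 against (Down, T): payoffs 45, 43, 99 → best response Z.
Agent 3 against (Up, X): payoffs 37, 25 → best response S.
Agent 3 against (Up, Y): payoffs 10, 29 → best response T.
Agent 3 against (Up, Z): payoffs 86, 75 → best response S.
Agent 3 against (Down, X): payoffs 43, 22 → best response S.
Agent 3 against (Down, Y): payoffs 26, 73 → best response T.
Agent 3 against (Down, Z): payoffs 83, 30 → best response S.
Mutual best responses: (Down, Z, S).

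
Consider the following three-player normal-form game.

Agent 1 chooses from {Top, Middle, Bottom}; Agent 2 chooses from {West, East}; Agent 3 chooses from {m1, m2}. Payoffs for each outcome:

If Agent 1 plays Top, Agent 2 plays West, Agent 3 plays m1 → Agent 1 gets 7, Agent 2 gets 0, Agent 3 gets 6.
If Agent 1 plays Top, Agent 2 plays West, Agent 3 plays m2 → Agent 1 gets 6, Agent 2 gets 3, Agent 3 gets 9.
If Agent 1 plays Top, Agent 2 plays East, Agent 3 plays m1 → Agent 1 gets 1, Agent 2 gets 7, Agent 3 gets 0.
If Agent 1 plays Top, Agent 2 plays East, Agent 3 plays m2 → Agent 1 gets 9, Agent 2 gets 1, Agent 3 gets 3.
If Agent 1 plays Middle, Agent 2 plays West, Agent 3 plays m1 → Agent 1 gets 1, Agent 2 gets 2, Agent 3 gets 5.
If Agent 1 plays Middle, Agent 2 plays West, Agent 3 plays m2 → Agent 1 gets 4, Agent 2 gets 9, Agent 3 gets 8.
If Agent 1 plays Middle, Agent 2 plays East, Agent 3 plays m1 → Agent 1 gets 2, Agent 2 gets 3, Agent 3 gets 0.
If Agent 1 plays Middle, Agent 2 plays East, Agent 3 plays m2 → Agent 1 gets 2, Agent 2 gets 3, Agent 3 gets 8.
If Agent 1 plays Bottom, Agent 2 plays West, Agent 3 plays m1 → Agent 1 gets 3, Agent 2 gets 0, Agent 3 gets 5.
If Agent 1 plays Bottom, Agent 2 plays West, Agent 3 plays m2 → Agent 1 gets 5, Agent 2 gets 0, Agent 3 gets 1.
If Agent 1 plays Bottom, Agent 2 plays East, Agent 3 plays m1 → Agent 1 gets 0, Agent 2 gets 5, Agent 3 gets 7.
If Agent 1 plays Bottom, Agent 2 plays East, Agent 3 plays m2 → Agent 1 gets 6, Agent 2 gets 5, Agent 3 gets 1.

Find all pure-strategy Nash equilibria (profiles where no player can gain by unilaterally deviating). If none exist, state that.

Pure NE: (Top, West, m2)

Agent 1 against (West, m1): payoffs 7, 1, 3 → best response Top.
Agent 1 against (West, m2): payoffs 6, 4, 5 → best response Top.
Agent 1 against (East, m1): payoffs 1, 2, 0 → best response Middle.
Agent 1 against (East, m2): payoffs 9, 2, 6 → best response Top.
Agent 2 against (Top, m1): payoffs 0, 7 → best response East.
Agent 2 against (Top, m2): payoffs 3, 1 → best response West.
Agent 2 against (Middle, m1): payoffs 2, 3 → best response East.
Agent 2 against (Middle, m2): payoffs 9, 3 → best response West.
Agent 2 against (Bottom, m1): payoffs 0, 5 → best response East.
Agent 2 against (Bottom, m2): payoffs 0, 5 → best response East.
Agent 3 against (Top, West): payoffs 6, 9 → best response m2.
Agent 3 against (Top, East): payoffs 0, 3 → best response m2.
Agent 3 against (Middle, West): payoffs 5, 8 → best response m2.
Agent 3 against (Middle, East): payoffs 0, 8 → best response m2.
Agent 3 against (Bottom, West): payoffs 5, 1 → best response m1.
Agent 3 against (Bottom, East): payoffs 7, 1 → best response m1.
Mutual best responses: (Top, West, m2).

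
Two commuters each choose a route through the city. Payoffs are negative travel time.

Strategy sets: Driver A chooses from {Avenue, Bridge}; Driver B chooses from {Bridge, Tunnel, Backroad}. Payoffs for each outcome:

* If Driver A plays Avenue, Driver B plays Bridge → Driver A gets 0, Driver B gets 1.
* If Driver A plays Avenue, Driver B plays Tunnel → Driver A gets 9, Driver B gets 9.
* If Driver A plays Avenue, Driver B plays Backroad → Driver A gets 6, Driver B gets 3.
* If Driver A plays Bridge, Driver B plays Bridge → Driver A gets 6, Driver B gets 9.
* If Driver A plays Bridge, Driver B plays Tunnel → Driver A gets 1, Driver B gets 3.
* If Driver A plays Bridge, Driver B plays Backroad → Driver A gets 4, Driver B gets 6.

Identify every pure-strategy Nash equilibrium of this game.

The pure Nash equilibria are (Avenue, Tunnel), (Bridge, Bridge).

(Avenue, Bridge): Driver A can switch to Bridge (0 → 6). Not NE.
(Avenue, Tunnel): Driver A gets 9, best alternative 1; Driver B gets 9, best alternative 3. No profitable deviation — NE.
(Avenue, Backroad): Driver B can switch to Tunnel (3 → 9). Not NE.
(Bridge, Bridge): Driver A gets 6, best alternative 0; Driver B gets 9, best alternative 6. No profitable deviation — NE.
(Bridge, Tunnel): Driver A can switch to Avenue (1 → 9). Not NE.
(Bridge, Backroad): Driver A can switch to Avenue (4 → 6). Not NE.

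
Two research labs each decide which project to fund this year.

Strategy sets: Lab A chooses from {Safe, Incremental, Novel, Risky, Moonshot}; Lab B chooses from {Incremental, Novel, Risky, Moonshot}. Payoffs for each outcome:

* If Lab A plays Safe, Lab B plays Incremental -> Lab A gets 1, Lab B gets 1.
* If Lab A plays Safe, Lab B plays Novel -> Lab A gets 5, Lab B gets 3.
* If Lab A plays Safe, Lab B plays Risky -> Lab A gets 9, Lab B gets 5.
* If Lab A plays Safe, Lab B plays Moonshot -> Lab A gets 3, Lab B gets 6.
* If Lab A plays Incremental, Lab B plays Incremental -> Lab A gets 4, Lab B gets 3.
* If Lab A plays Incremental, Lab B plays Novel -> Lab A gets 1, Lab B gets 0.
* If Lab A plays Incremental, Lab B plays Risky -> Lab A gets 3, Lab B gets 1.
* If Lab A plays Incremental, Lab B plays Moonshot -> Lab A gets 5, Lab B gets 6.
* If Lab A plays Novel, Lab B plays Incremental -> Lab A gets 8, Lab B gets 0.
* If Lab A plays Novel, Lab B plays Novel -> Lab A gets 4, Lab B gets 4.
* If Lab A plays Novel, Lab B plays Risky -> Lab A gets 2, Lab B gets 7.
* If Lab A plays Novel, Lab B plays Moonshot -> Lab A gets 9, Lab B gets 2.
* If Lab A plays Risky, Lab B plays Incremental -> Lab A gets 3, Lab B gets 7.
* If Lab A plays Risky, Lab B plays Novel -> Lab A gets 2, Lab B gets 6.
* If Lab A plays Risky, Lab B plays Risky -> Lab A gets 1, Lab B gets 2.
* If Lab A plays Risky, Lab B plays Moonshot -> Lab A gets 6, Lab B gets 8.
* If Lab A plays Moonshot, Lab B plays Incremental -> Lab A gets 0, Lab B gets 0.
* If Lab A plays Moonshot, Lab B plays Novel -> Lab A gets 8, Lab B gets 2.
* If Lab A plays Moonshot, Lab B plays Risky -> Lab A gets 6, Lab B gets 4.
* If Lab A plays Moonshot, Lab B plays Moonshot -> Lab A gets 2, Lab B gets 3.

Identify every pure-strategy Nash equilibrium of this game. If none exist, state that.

Lab A against Incremental: payoffs 1, 4, 8, 3, 0 → best response Novel.
Lab A against Novel: payoffs 5, 1, 4, 2, 8 → best response Moonshot.
Lab A against Risky: payoffs 9, 3, 2, 1, 6 → best response Safe.
Lab A against Moonshot: payoffs 3, 5, 9, 6, 2 → best response Novel.
Lab B against Safe: payoffs 1, 3, 5, 6 → best response Moonshot.
Lab B against Incremental: payoffs 3, 0, 1, 6 → best response Moonshot.
Lab B against Novel: payoffs 0, 4, 7, 2 → best response Risky.
Lab B against Risky: payoffs 7, 6, 2, 8 → best response Moonshot.
Lab B against Moonshot: payoffs 0, 2, 4, 3 → best response Risky.
No profile is a mutual best response for all players.

There is no pure-strategy Nash equilibrium.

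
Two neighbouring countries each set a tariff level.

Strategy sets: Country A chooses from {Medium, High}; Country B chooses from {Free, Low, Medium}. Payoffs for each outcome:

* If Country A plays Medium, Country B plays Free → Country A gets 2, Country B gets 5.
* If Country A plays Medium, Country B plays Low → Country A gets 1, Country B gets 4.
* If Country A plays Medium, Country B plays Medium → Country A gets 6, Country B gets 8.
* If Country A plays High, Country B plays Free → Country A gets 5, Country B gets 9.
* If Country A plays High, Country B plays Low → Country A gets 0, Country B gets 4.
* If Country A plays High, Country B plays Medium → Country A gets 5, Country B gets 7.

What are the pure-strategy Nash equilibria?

Country A against Free: payoffs 2, 5 → best response High.
Country A against Low: payoffs 1, 0 → best response Medium.
Country A against Medium: payoffs 6, 5 → best response Medium.
Country B against Medium: payoffs 5, 4, 8 → best response Medium.
Country B against High: payoffs 9, 4, 7 → best response Free.
Mutual best responses: (Medium, Medium); (High, Free).

The pure Nash equilibria are (Medium, Medium), (High, Free).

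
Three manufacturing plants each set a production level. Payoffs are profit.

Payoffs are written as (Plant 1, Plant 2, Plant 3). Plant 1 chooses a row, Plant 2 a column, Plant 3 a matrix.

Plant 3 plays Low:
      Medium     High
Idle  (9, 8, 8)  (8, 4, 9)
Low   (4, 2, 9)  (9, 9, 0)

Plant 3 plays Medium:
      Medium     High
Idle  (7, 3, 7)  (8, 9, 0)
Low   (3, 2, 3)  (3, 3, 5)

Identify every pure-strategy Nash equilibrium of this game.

The unique pure-strategy Nash equilibrium is (Idle, Medium, Low).

(Idle, Medium, Low): Plant 1 gets 9, best alternative 4; Plant 2 gets 8, best alternative 4; Plant 3 gets 8, best alternative 7. No profitable deviation — NE.
(Idle, Medium, Medium): Plant 2 can switch to High (3 → 9). Not NE.
(Idle, High, Low): Plant 1 can switch to Low (8 → 9). Not NE.
(Idle, High, Medium): Plant 3 can switch to Low (0 → 9). Not NE.
(Low, Medium, Low): Plant 1 can switch to Idle (4 → 9). Not NE.
(Low, Medium, Medium): Plant 1 can switch to Idle (3 → 7). Not NE.
(Low, High, Low): Plant 3 can switch to Medium (0 → 5). Not NE.
(Low, High, Medium): Plant 1 can switch to Idle (3 → 8). Not NE.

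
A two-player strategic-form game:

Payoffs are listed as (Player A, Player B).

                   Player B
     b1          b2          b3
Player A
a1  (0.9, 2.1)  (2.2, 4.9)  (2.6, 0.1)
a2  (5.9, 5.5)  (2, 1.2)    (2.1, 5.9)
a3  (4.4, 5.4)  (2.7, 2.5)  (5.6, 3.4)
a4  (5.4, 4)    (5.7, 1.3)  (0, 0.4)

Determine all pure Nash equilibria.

Player A against b1: payoffs 0.9, 5.9, 4.4, 5.4 → best response a2.
Player A against b2: payoffs 2.2, 2, 2.7, 5.7 → best response a4.
Player A against b3: payoffs 2.6, 2.1, 5.6, 0 → best response a3.
Player B against a1: payoffs 2.1, 4.9, 0.1 → best response b2.
Player B against a2: payoffs 5.5, 1.2, 5.9 → best response b3.
Player B against a3: payoffs 5.4, 2.5, 3.4 → best response b1.
Player B against a4: payoffs 4, 1.3, 0.4 → best response b1.
No profile is a mutual best response for all players.

This game has no pure Nash equilibrium.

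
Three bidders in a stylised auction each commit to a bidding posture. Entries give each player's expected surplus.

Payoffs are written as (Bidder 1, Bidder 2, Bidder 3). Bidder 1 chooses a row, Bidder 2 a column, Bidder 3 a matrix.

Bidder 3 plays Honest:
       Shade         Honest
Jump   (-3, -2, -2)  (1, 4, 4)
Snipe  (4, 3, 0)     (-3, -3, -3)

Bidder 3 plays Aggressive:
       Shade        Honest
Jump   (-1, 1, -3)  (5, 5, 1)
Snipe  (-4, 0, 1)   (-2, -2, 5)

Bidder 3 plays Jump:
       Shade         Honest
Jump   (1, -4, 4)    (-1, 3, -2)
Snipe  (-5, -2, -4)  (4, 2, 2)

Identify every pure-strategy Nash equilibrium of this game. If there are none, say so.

(Jump, Honest, Honest)

(Jump, Shade, Honest): Bidder 1 can switch to Snipe (-3 → 4). Not NE.
(Jump, Shade, Aggressive): Bidder 2 can switch to Honest (1 → 5). Not NE.
(Jump, Shade, Jump): Bidder 2 can switch to Honest (-4 → 3). Not NE.
(Jump, Honest, Honest): Bidder 1 gets 1, best alternative -3; Bidder 2 gets 4, best alternative -2; Bidder 3 gets 4, best alternative 1. No profitable deviation — NE.
(Jump, Honest, Aggressive): Bidder 3 can switch to Honest (1 → 4). Not NE.
(Jump, Honest, Jump): Bidder 1 can switch to Snipe (-1 → 4). Not NE.
(Snipe, Shade, Honest): Bidder 3 can switch to Aggressive (0 → 1). Not NE.
(Snipe, Shade, Aggressive): Bidder 1 can switch to Jump (-4 → -1). Not NE.
(Snipe, Shade, Jump): Bidder 1 can switch to Jump (-5 → 1). Not NE.
(Snipe, Honest, Honest): Bidder 1 can switch to Jump (-3 → 1). Not NE.
(Snipe, Honest, Aggressive): Bidder 1 can switch to Jump (-2 → 5). Not NE.
(Snipe, Honest, Jump): Bidder 3 can switch to Aggressive (2 → 5). Not NE.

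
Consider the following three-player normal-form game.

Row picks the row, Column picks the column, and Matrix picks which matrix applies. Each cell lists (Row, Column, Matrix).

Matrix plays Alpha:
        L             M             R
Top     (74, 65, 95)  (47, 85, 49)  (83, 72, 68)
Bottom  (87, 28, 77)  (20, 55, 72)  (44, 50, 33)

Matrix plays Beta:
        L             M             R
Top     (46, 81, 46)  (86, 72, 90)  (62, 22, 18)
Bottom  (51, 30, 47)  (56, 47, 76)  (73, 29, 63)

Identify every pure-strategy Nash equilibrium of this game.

(Top, L, Alpha): Row can switch to Bottom (74 → 87). Not NE.
(Top, L, Beta): Row can switch to Bottom (46 → 51). Not NE.
(Top, M, Alpha): Matrix can switch to Beta (49 → 90). Not NE.
(Top, M, Beta): Column can switch to L (72 → 81). Not NE.
(Top, R, Alpha): Column can switch to M (72 → 85). Not NE.
(Top, R, Beta): Row can switch to Bottom (62 → 73). Not NE.
(The remaining 6 profiles each have a profitable deviation by the same check.)

none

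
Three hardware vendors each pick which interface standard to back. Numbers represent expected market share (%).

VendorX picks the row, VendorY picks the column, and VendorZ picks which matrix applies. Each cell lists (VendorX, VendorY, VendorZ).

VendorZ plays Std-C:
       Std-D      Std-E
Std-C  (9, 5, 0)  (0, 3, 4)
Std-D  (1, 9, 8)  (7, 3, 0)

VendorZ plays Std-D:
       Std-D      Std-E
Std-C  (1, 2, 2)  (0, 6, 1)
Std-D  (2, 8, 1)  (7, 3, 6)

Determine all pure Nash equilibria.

No pure-strategy Nash equilibrium.

(Std-C, Std-D, Std-C): VendorZ can switch to Std-D (0 → 2). Not NE.
(Std-C, Std-D, Std-D): VendorX can switch to Std-D (1 → 2). Not NE.
(Std-C, Std-E, Std-C): VendorX can switch to Std-D (0 → 7). Not NE.
(Std-C, Std-E, Std-D): VendorX can switch to Std-D (0 → 7). Not NE.
(Std-D, Std-D, Std-C): VendorX can switch to Std-C (1 → 9). Not NE.
(Std-D, Std-D, Std-D): VendorZ can switch to Std-C (1 → 8). Not NE.
(Std-D, Std-E, Std-C): VendorY can switch to Std-D (3 → 9). Not NE.
(Std-D, Std-E, Std-D): VendorY can switch to Std-D (3 → 8). Not NE.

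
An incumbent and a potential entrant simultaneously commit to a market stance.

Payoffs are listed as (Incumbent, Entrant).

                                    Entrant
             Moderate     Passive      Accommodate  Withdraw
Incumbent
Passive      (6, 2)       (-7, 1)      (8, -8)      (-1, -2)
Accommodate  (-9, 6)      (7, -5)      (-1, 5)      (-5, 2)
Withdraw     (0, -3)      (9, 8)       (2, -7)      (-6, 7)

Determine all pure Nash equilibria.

(Passive, Moderate); (Withdraw, Passive)

Incumbent against Moderate: payoffs 6, -9, 0 → best response Passive.
Incumbent against Passive: payoffs -7, 7, 9 → best response Withdraw.
Incumbent against Accommodate: payoffs 8, -1, 2 → best response Passive.
Incumbent against Withdraw: payoffs -1, -5, -6 → best response Passive.
Entrant against Passive: payoffs 2, 1, -8, -2 → best response Moderate.
Entrant against Accommodate: payoffs 6, -5, 5, 2 → best response Moderate.
Entrant against Withdraw: payoffs -3, 8, -7, 7 → best response Passive.
Mutual best responses: (Passive, Moderate); (Withdraw, Passive).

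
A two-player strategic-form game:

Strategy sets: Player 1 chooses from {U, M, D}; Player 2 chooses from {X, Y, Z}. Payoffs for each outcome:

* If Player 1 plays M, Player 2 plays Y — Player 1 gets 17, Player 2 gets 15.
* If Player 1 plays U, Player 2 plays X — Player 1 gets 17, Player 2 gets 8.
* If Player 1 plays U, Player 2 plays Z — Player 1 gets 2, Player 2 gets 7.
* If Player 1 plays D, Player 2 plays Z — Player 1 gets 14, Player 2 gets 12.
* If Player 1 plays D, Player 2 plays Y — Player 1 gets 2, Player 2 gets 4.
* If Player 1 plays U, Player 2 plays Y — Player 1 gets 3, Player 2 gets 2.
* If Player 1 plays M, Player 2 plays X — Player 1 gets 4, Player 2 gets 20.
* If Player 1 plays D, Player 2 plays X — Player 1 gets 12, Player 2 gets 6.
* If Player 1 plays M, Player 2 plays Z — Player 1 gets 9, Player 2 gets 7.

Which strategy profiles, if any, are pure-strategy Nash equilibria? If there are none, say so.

For each player, find the best response to each opponent profile; mutual best responses are the pure NE.
Player 1 against X: payoffs 17, 4, 12 → best response U.
Player 1 against Y: payoffs 3, 17, 2 → best response M.
Player 1 against Z: payoffs 2, 9, 14 → best response D.
Player 2 against U: payoffs 8, 2, 7 → best response X.
Player 2 against M: payoffs 20, 15, 7 → best response X.
Player 2 against D: payoffs 6, 4, 12 → best response Z.
Mutual best responses: (U, X); (D, Z).

The pure Nash equilibria are (U, X) and (D, Z).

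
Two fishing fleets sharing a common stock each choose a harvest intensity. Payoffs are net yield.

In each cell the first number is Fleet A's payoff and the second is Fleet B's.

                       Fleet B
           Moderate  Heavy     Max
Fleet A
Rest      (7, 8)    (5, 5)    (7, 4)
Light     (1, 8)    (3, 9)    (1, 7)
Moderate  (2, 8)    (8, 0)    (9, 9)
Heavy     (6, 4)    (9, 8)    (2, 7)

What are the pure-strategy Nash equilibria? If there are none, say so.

(Rest, Moderate), (Moderate, Max), (Heavy, Heavy)

For each player, find the best response to each opponent profile; mutual best responses are the pure NE.
Fleet A against Moderate: payoffs 7, 1, 2, 6 → best response Rest.
Fleet A against Heavy: payoffs 5, 3, 8, 9 → best response Heavy.
Fleet A against Max: payoffs 7, 1, 9, 2 → best response Moderate.
Fleet B against Rest: payoffs 8, 5, 4 → best response Moderate.
Fleet B against Light: payoffs 8, 9, 7 → best response Heavy.
Fleet B against Moderate: payoffs 8, 0, 9 → best response Max.
Fleet B against Heavy: payoffs 4, 8, 7 → best response Heavy.
Mutual best responses: (Rest, Moderate); (Moderate, Max); (Heavy, Heavy).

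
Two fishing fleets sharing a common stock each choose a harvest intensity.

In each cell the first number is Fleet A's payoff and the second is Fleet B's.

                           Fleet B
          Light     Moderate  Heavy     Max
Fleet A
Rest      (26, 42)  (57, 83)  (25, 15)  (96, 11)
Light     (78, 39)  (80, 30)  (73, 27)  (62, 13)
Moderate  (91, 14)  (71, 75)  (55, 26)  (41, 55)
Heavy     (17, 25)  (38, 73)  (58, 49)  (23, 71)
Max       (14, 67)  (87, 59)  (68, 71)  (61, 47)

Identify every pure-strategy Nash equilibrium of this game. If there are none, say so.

(Rest, Light): Fleet A can switch to Light (26 → 78). Not NE.
(Rest, Moderate): Fleet A can switch to Light (57 → 80). Not NE.
(Rest, Heavy): Fleet A can switch to Light (25 → 73). Not NE.
(Rest, Max): Fleet B can switch to Light (11 → 42). Not NE.
(Light, Light): Fleet A can switch to Moderate (78 → 91). Not NE.
(Light, Moderate): Fleet A can switch to Max (80 → 87). Not NE.
(Light, Heavy): Fleet B can switch to Light (27 → 39). Not NE.
(Light, Max): Fleet A can switch to Rest (62 → 96). Not NE.
(Moderate, Light): Fleet B can switch to Moderate (14 → 75). Not NE.
(Moderate, Moderate): Fleet A can switch to Light (71 → 80). Not NE.
(Moderate, Heavy): Fleet A can switch to Light (55 → 73). Not NE.
(Moderate, Max): Fleet A can switch to Rest (41 → 96). Not NE.
(The remaining 8 profiles each have a profitable deviation by the same check.)

No pure-strategy Nash equilibrium.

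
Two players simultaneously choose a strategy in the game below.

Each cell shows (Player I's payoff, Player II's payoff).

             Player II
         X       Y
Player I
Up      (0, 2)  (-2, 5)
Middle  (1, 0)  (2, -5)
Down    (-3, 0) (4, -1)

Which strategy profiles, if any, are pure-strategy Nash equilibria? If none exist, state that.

Player I against X: payoffs 0, 1, -3 → best response Middle.
Player I against Y: payoffs -2, 2, 4 → best response Down.
Player II against Up: payoffs 2, 5 → best response Y.
Player II against Middle: payoffs 0, -5 → best response X.
Player II against Down: payoffs 0, -1 → best response X.
Mutual best responses: (Middle, X).

(Middle, X)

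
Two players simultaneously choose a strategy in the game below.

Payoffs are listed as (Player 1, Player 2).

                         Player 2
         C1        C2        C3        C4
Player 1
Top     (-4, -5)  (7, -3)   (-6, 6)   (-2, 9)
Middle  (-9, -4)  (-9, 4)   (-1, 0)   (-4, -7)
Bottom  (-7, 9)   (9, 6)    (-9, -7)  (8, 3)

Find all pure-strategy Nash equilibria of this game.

For each player, find the best response to each opponent profile; mutual best responses are the pure NE.
Player 1 against C1: payoffs -4, -9, -7 → best response Top.
Player 1 against C2: payoffs 7, -9, 9 → best response Bottom.
Player 1 against C3: payoffs -6, -1, -9 → best response Middle.
Player 1 against C4: payoffs -2, -4, 8 → best response Bottom.
Player 2 against Top: payoffs -5, -3, 6, 9 → best response C4.
Player 2 against Middle: payoffs -4, 4, 0, -7 → best response C2.
Player 2 against Bottom: payoffs 9, 6, -7, 3 → best response C1.
No profile is a mutual best response for all players.

No pure-strategy Nash equilibrium.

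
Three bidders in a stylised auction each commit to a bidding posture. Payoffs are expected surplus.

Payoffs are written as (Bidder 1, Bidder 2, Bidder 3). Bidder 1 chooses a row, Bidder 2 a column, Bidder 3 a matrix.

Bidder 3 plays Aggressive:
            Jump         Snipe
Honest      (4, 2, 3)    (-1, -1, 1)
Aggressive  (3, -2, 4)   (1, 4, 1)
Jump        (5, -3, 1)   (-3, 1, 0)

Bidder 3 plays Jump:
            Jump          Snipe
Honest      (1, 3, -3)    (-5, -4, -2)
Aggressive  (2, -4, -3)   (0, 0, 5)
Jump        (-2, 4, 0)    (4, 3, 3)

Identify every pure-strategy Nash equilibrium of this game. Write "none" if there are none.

Check each profile: it is a Nash equilibrium iff no player can strictly gain by switching unilaterally.
(Honest, Jump, Aggressive): Bidder 1 can switch to Jump (4 → 5). Not NE.
(Honest, Jump, Jump): Bidder 1 can switch to Aggressive (1 → 2). Not NE.
(Honest, Snipe, Aggressive): Bidder 1 can switch to Aggressive (-1 → 1). Not NE.
(Honest, Snipe, Jump): Bidder 1 can switch to Aggressive (-5 → 0). Not NE.
(Aggressive, Jump, Aggressive): Bidder 1 can switch to Honest (3 → 4). Not NE.
(Aggressive, Jump, Jump): Bidder 2 can switch to Snipe (-4 → 0). Not NE.
(Aggressive, Snipe, Aggressive): Bidder 3 can switch to Jump (1 → 5). Not NE.
(Aggressive, Snipe, Jump): Bidder 1 can switch to Jump (0 → 4). Not NE.
(The remaining 4 profiles each have a profitable deviation by the same check.)

No pure-strategy Nash equilibrium.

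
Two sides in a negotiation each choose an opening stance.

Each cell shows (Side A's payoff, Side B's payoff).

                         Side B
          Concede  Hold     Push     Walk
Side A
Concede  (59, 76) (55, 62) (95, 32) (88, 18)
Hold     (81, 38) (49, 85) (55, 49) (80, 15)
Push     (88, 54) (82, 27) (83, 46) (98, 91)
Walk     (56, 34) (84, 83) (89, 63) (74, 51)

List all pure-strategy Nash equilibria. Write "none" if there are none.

(Push, Walk), (Walk, Hold)

(Concede, Concede): Side A can switch to Hold (59 → 81). Not NE.
(Concede, Hold): Side A can switch to Push (55 → 82). Not NE.
(Concede, Push): Side B can switch to Concede (32 → 76). Not NE.
(Concede, Walk): Side A can switch to Push (88 → 98). Not NE.
(Hold, Concede): Side A can switch to Push (81 → 88). Not NE.
(Hold, Hold): Side A can switch to Concede (49 → 55). Not NE.
(Hold, Push): Side A can switch to Concede (55 → 95). Not NE.
(Hold, Walk): Side A can switch to Concede (80 → 88). Not NE.
(Push, Concede): Side B can switch to Walk (54 → 91). Not NE.
(Push, Hold): Side A can switch to Walk (82 → 84). Not NE.
(Push, Walk): Side A gets 98, best alternative 88; Side B gets 91, best alternative 54. No profitable deviation — NE.
(Walk, Hold): Side A gets 84, best alternative 82; Side B gets 83, best alternative 63. No profitable deviation — NE.
(The remaining 4 profiles each have a profitable deviation by the same check.)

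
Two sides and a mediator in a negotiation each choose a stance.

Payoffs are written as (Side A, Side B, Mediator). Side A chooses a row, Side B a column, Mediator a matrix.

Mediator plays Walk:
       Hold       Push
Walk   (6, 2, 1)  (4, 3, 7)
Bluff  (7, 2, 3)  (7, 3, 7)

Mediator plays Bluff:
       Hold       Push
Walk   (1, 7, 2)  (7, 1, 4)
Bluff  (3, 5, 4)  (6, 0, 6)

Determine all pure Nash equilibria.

The pure Nash equilibria are (Bluff, Hold, Bluff), (Bluff, Push, Walk).

Mark each player's best response to every combination of opponents' strategies; a profile where every player is best-responding is a pure Nash equilibrium.
Side A against (Hold, Walk): payoffs 6, 7 → best response Bluff.
Side A against (Hold, Bluff): payoffs 1, 3 → best response Bluff.
Side A against (Push, Walk): payoffs 4, 7 → best response Bluff.
Side A against (Push, Bluff): payoffs 7, 6 → best response Walk.
Side B against (Walk, Walk): payoffs 2, 3 → best response Push.
Side B against (Walk, Bluff): payoffs 7, 1 → best response Hold.
Side B against (Bluff, Walk): payoffs 2, 3 → best response Push.
Side B against (Bluff, Bluff): payoffs 5, 0 → best response Hold.
Mediator against (Walk, Hold): payoffs 1, 2 → best response Bluff.
Mediator against (Walk, Push): payoffs 7, 4 → best response Walk.
Mediator against (Bluff, Hold): payoffs 3, 4 → best response Bluff.
Mediator against (Bluff, Push): payoffs 7, 6 → best response Walk.
Mutual best responses: (Bluff, Hold, Bluff); (Bluff, Push, Walk).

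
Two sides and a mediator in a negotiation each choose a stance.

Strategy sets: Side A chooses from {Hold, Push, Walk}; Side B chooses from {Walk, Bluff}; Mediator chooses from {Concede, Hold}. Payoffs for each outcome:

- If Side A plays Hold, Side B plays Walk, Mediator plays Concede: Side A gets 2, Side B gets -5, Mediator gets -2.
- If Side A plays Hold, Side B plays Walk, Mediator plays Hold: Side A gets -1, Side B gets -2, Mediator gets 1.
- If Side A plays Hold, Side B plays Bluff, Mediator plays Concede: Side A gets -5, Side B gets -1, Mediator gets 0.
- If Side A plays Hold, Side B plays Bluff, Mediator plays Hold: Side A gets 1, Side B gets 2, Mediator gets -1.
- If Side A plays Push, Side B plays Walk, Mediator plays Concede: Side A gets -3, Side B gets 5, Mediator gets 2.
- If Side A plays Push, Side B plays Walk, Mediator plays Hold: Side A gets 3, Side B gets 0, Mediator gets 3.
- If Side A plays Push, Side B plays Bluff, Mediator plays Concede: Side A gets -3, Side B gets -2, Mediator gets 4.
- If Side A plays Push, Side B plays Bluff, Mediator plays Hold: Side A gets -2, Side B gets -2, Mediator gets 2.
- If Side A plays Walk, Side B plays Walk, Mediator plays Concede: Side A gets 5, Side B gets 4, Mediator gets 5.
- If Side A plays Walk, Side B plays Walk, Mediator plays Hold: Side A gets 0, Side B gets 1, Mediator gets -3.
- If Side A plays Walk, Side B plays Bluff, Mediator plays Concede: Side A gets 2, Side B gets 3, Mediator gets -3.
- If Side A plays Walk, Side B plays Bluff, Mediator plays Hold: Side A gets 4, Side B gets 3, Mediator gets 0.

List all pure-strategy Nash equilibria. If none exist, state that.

For each strategy profile, look for a profitable unilateral deviation.
(Hold, Walk, Concede): Side A can switch to Walk (2 → 5). Not NE.
(Hold, Walk, Hold): Side A can switch to Push (-1 → 3). Not NE.
(Hold, Bluff, Concede): Side A can switch to Push (-5 → -3). Not NE.
(Hold, Bluff, Hold): Side A can switch to Walk (1 → 4). Not NE.
(Push, Walk, Concede): Side A can switch to Hold (-3 → 2). Not NE.
(Push, Walk, Hold): Side A gets 3, best alternative 0; Side B gets 0, best alternative -2; Mediator gets 3, best alternative 2. No profitable deviation — NE.
(Push, Bluff, Concede): Side A can switch to Walk (-3 → 2). Not NE.
(Push, Bluff, Hold): Side A can switch to Hold (-2 → 1). Not NE.
(Walk, Walk, Concede): Side A gets 5, best alternative 2; Side B gets 4, best alternative 3; Mediator gets 5, best alternative -3. No profitable deviation — NE.
(Walk, Walk, Hold): Side A can switch to Push (0 → 3). Not NE.
(Walk, Bluff, Concede): Side B can switch to Walk (3 → 4). Not NE.
(Walk, Bluff, Hold): Side A gets 4, best alternative 1; Side B gets 3, best alternative 1; Mediator gets 0, best alternative -3. No profitable deviation — NE.

Pure-strategy Nash equilibria: (Push, Walk, Hold), (Walk, Walk, Concede), (Walk, Bluff, Hold)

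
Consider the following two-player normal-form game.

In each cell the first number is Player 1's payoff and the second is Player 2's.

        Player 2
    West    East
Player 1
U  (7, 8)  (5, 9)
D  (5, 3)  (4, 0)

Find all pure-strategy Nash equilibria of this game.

Pure NE: (U, East)

Mark each player's best response to every combination of opponents' strategies; a profile where every player is best-responding is a pure Nash equilibrium.
Player 1 against West: payoffs 7, 5 → best response U.
Player 1 against East: payoffs 5, 4 → best response U.
Player 2 against U: payoffs 8, 9 → best response East.
Player 2 against D: payoffs 3, 0 → best response West.
Mutual best responses: (U, East).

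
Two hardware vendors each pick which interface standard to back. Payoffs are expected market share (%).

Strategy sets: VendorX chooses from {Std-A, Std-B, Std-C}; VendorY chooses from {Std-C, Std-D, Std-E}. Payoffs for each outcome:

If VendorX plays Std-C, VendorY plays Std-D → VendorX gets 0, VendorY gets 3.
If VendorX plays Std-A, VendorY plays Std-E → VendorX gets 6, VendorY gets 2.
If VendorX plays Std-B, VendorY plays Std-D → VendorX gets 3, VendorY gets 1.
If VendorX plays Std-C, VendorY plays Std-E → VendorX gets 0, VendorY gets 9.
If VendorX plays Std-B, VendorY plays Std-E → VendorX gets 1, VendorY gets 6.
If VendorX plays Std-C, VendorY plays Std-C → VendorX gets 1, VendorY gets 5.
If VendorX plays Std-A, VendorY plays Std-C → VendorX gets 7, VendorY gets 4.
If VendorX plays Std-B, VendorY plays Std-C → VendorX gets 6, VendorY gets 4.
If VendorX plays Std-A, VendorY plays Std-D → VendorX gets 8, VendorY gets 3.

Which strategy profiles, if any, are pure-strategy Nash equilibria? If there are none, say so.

(Std-A, Std-C): VendorX gets 7, best alternative 6; VendorY gets 4, best alternative 3. No profitable deviation — NE.
(Std-A, Std-D): VendorY can switch to Std-C (3 → 4). Not NE.
(Std-A, Std-E): VendorY can switch to Std-C (2 → 4). Not NE.
(Std-B, Std-C): VendorX can switch to Std-A (6 → 7). Not NE.
(Std-B, Std-D): VendorX can switch to Std-A (3 → 8). Not NE.
(Std-B, Std-E): VendorX can switch to Std-A (1 → 6). Not NE.
(Std-C, Std-C): VendorX can switch to Std-A (1 → 7). Not NE.
(Std-C, Std-D): VendorX can switch to Std-A (0 → 8). Not NE.
(Std-C, Std-E): VendorX can switch to Std-A (0 → 6). Not NE.

The unique pure-strategy Nash equilibrium is (Std-A, Std-C).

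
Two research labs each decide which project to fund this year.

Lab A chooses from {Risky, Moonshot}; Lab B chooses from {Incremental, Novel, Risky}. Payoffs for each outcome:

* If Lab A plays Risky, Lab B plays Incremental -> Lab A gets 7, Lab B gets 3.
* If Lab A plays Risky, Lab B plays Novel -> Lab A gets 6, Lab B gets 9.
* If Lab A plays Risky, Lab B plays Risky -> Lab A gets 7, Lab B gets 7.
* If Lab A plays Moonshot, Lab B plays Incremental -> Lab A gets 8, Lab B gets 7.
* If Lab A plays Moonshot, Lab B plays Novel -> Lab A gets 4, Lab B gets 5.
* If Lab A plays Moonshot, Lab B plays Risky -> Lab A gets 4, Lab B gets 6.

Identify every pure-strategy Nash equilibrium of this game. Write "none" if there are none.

Lab A against Incremental: payoffs 7, 8 → best response Moonshot.
Lab A against Novel: payoffs 6, 4 → best response Risky.
Lab A against Risky: payoffs 7, 4 → best response Risky.
Lab B against Risky: payoffs 3, 9, 7 → best response Novel.
Lab B against Moonshot: payoffs 7, 5, 6 → best response Incremental.
Mutual best responses: (Risky, Novel); (Moonshot, Incremental).

Pure-strategy Nash equilibria: (Risky, Novel), (Moonshot, Incremental)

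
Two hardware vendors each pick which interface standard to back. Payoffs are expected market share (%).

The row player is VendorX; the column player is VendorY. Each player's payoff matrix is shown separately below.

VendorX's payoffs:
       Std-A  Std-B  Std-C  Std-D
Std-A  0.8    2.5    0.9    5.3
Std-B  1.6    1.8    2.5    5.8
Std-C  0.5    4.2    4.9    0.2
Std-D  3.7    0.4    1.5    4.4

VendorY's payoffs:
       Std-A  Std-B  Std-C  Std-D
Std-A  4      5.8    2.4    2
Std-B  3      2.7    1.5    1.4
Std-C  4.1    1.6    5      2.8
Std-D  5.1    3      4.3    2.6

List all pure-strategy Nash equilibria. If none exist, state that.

Pure-strategy Nash equilibria: (Std-C, Std-C) and (Std-D, Std-A)

VendorX against Std-A: payoffs 0.8, 1.6, 0.5, 3.7 → best response Std-D.
VendorX against Std-B: payoffs 2.5, 1.8, 4.2, 0.4 → best response Std-C.
VendorX against Std-C: payoffs 0.9, 2.5, 4.9, 1.5 → best response Std-C.
VendorX against Std-D: payoffs 5.3, 5.8, 0.2, 4.4 → best response Std-B.
VendorY against Std-A: payoffs 4, 5.8, 2.4, 2 → best response Std-B.
VendorY against Std-B: payoffs 3, 2.7, 1.5, 1.4 → best response Std-A.
VendorY against Std-C: payoffs 4.1, 1.6, 5, 2.8 → best response Std-C.
VendorY against Std-D: payoffs 5.1, 3, 4.3, 2.6 → best response Std-A.
Mutual best responses: (Std-C, Std-C); (Std-D, Std-A).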